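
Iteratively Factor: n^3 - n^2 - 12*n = (n)*(n^2 - n - 12) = n*(n + 3)*(n - 4)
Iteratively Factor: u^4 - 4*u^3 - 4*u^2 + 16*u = (u - 2)*(u^3 - 2*u^2 - 8*u) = (u - 4)*(u - 2)*(u^2 + 2*u) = u*(u - 4)*(u - 2)*(u + 2)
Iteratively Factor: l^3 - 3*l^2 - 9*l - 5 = (l - 5)*(l^2 + 2*l + 1) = (l - 5)*(l + 1)*(l + 1)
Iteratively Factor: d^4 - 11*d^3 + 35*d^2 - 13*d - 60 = (d + 1)*(d^3 - 12*d^2 + 47*d - 60) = (d - 4)*(d + 1)*(d^2 - 8*d + 15) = (d - 4)*(d - 3)*(d + 1)*(d - 5)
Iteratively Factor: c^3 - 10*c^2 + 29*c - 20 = (c - 5)*(c^2 - 5*c + 4) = (c - 5)*(c - 1)*(c - 4)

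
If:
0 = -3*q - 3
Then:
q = -1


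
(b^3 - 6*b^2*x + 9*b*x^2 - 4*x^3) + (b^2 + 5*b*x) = b^3 - 6*b^2*x + b^2 + 9*b*x^2 + 5*b*x - 4*x^3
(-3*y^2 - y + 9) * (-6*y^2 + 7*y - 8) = 18*y^4 - 15*y^3 - 37*y^2 + 71*y - 72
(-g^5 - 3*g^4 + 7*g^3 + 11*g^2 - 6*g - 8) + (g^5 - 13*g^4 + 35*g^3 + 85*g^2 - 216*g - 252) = -16*g^4 + 42*g^3 + 96*g^2 - 222*g - 260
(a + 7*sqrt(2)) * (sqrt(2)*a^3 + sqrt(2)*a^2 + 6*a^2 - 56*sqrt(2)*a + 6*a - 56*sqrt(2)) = sqrt(2)*a^4 + sqrt(2)*a^3 + 20*a^3 - 14*sqrt(2)*a^2 + 20*a^2 - 784*a - 14*sqrt(2)*a - 784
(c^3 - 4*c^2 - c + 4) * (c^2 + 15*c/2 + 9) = c^5 + 7*c^4/2 - 22*c^3 - 79*c^2/2 + 21*c + 36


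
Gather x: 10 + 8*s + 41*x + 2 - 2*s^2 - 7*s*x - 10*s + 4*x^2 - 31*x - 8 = -2*s^2 - 2*s + 4*x^2 + x*(10 - 7*s) + 4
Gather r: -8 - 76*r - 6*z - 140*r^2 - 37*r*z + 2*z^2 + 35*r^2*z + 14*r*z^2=r^2*(35*z - 140) + r*(14*z^2 - 37*z - 76) + 2*z^2 - 6*z - 8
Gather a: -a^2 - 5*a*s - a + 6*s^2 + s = -a^2 + a*(-5*s - 1) + 6*s^2 + s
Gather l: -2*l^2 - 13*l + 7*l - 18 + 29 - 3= -2*l^2 - 6*l + 8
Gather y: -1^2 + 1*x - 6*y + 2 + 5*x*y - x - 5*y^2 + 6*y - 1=5*x*y - 5*y^2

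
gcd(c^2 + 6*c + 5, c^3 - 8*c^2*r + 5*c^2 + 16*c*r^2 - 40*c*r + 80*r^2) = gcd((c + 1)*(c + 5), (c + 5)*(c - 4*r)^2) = c + 5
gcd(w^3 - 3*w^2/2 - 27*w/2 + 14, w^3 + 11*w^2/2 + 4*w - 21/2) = w^2 + 5*w/2 - 7/2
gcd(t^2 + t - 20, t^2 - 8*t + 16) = t - 4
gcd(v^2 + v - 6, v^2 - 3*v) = 1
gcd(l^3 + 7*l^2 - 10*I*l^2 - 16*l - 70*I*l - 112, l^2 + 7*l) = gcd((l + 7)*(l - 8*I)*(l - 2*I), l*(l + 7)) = l + 7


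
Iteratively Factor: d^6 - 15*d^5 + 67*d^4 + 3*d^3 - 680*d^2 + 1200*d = (d)*(d^5 - 15*d^4 + 67*d^3 + 3*d^2 - 680*d + 1200) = d*(d - 4)*(d^4 - 11*d^3 + 23*d^2 + 95*d - 300) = d*(d - 5)*(d - 4)*(d^3 - 6*d^2 - 7*d + 60) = d*(d - 5)*(d - 4)*(d + 3)*(d^2 - 9*d + 20) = d*(d - 5)^2*(d - 4)*(d + 3)*(d - 4)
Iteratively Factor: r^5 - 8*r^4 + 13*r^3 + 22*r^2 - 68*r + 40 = (r - 5)*(r^4 - 3*r^3 - 2*r^2 + 12*r - 8) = (r - 5)*(r - 1)*(r^3 - 2*r^2 - 4*r + 8) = (r - 5)*(r - 2)*(r - 1)*(r^2 - 4) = (r - 5)*(r - 2)^2*(r - 1)*(r + 2)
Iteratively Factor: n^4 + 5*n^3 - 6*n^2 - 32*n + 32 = (n - 2)*(n^3 + 7*n^2 + 8*n - 16) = (n - 2)*(n + 4)*(n^2 + 3*n - 4) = (n - 2)*(n - 1)*(n + 4)*(n + 4)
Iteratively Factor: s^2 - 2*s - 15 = (s + 3)*(s - 5)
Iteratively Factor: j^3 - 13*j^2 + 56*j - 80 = (j - 4)*(j^2 - 9*j + 20) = (j - 5)*(j - 4)*(j - 4)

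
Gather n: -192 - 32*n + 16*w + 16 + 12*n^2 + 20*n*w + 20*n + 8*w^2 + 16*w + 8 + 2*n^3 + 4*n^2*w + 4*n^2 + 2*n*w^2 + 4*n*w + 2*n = 2*n^3 + n^2*(4*w + 16) + n*(2*w^2 + 24*w - 10) + 8*w^2 + 32*w - 168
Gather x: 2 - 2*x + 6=8 - 2*x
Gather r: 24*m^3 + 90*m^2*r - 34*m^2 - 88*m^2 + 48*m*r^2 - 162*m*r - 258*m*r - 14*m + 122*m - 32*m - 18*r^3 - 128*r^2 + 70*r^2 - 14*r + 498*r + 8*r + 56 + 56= 24*m^3 - 122*m^2 + 76*m - 18*r^3 + r^2*(48*m - 58) + r*(90*m^2 - 420*m + 492) + 112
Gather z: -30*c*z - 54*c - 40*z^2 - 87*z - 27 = -54*c - 40*z^2 + z*(-30*c - 87) - 27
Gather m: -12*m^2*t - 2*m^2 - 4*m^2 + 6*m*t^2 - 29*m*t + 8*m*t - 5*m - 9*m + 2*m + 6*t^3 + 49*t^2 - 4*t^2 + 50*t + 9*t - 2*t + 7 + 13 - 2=m^2*(-12*t - 6) + m*(6*t^2 - 21*t - 12) + 6*t^3 + 45*t^2 + 57*t + 18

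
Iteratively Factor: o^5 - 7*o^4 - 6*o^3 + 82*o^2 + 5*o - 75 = (o - 5)*(o^4 - 2*o^3 - 16*o^2 + 2*o + 15) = (o - 5)^2*(o^3 + 3*o^2 - o - 3) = (o - 5)^2*(o + 3)*(o^2 - 1) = (o - 5)^2*(o - 1)*(o + 3)*(o + 1)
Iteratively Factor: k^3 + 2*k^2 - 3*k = (k - 1)*(k^2 + 3*k) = k*(k - 1)*(k + 3)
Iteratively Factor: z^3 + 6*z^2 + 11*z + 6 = (z + 3)*(z^2 + 3*z + 2) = (z + 1)*(z + 3)*(z + 2)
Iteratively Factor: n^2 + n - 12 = (n - 3)*(n + 4)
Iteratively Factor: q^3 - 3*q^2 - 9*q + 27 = (q + 3)*(q^2 - 6*q + 9) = (q - 3)*(q + 3)*(q - 3)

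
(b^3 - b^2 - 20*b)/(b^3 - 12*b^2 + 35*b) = (b + 4)/(b - 7)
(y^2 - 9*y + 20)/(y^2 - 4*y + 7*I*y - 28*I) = (y - 5)/(y + 7*I)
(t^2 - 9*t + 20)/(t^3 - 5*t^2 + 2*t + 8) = (t - 5)/(t^2 - t - 2)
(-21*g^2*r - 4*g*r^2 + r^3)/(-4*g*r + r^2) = (21*g^2 + 4*g*r - r^2)/(4*g - r)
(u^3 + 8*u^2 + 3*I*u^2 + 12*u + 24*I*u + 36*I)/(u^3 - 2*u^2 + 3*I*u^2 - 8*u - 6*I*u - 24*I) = (u + 6)/(u - 4)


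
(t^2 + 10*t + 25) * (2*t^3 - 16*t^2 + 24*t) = 2*t^5 + 4*t^4 - 86*t^3 - 160*t^2 + 600*t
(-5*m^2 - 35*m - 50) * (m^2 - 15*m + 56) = -5*m^4 + 40*m^3 + 195*m^2 - 1210*m - 2800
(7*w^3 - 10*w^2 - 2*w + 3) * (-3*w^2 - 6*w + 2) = -21*w^5 - 12*w^4 + 80*w^3 - 17*w^2 - 22*w + 6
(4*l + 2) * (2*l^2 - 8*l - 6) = 8*l^3 - 28*l^2 - 40*l - 12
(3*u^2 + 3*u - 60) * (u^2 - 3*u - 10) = 3*u^4 - 6*u^3 - 99*u^2 + 150*u + 600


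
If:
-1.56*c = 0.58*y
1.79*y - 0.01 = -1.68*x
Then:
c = -0.371794871794872*y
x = 0.00595238095238095 - 1.06547619047619*y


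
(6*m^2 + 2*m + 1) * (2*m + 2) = 12*m^3 + 16*m^2 + 6*m + 2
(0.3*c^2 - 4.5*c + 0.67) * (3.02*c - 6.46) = 0.906*c^3 - 15.528*c^2 + 31.0934*c - 4.3282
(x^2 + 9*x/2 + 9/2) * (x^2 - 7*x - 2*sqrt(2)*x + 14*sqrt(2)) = x^4 - 2*sqrt(2)*x^3 - 5*x^3/2 - 27*x^2 + 5*sqrt(2)*x^2 - 63*x/2 + 54*sqrt(2)*x + 63*sqrt(2)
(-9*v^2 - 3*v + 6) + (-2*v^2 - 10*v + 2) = -11*v^2 - 13*v + 8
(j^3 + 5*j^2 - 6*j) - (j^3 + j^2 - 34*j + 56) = 4*j^2 + 28*j - 56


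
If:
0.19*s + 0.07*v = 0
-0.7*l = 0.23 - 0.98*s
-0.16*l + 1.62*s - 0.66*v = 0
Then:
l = -0.35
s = -0.02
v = 0.04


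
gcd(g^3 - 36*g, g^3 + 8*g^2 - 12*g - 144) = g + 6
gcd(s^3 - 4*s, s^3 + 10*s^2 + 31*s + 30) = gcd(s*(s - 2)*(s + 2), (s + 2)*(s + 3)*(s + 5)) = s + 2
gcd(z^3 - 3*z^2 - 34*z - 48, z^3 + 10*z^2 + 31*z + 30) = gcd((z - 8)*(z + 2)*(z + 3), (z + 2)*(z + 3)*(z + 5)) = z^2 + 5*z + 6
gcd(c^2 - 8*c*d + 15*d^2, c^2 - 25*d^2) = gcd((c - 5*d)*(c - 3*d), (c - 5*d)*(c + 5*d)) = c - 5*d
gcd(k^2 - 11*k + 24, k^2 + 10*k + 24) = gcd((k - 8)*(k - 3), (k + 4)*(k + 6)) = 1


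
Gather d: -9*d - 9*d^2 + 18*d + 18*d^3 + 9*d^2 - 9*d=18*d^3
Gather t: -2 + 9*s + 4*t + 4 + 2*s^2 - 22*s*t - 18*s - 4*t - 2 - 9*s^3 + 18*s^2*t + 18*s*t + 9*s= -9*s^3 + 2*s^2 + t*(18*s^2 - 4*s)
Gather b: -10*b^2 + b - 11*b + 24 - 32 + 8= -10*b^2 - 10*b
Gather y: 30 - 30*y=30 - 30*y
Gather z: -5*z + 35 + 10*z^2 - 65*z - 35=10*z^2 - 70*z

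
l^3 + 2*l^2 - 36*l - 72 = (l - 6)*(l + 2)*(l + 6)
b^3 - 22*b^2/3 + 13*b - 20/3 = (b - 5)*(b - 4/3)*(b - 1)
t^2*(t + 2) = t^3 + 2*t^2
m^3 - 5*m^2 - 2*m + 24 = (m - 4)*(m - 3)*(m + 2)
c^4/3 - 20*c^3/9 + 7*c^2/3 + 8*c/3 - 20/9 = (c/3 + 1/3)*(c - 5)*(c - 2)*(c - 2/3)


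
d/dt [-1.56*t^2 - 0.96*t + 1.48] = -3.12*t - 0.96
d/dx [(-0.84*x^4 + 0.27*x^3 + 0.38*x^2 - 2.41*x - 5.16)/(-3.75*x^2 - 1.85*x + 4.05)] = (6.3*x^5 + 3.6495*x^4 - 14.607*x^3 - 6.46*x^2 - 35.622*x - 19.3065)/(14.0625*x^4 + 13.875*x^3 - 26.9525*x^2 - 14.985*x + 16.4025)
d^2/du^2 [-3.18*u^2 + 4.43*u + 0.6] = -6.36000000000000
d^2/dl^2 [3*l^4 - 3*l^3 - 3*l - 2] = 18*l*(2*l - 1)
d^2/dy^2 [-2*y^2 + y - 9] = -4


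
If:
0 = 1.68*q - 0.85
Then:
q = 0.51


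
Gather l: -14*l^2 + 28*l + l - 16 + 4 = -14*l^2 + 29*l - 12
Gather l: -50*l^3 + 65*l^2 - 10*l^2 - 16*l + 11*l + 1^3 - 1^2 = -50*l^3 + 55*l^2 - 5*l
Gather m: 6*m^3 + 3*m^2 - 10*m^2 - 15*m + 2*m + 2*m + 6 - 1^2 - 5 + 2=6*m^3 - 7*m^2 - 11*m + 2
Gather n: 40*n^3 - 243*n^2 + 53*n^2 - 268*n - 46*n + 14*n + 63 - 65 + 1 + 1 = 40*n^3 - 190*n^2 - 300*n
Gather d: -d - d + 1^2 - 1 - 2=-2*d - 2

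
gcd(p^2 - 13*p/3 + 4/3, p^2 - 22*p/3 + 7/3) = p - 1/3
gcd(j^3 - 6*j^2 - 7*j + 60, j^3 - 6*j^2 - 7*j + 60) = j^3 - 6*j^2 - 7*j + 60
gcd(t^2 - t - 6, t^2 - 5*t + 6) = t - 3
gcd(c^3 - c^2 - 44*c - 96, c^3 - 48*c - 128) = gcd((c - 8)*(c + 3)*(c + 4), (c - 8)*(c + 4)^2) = c^2 - 4*c - 32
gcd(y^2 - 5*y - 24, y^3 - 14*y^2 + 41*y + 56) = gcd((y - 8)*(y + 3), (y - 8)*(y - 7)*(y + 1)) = y - 8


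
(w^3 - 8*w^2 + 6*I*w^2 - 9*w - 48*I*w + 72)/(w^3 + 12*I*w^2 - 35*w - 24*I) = (w^2 + w*(-8 + 3*I) - 24*I)/(w^2 + 9*I*w - 8)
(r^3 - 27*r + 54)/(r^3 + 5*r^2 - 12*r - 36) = (r - 3)/(r + 2)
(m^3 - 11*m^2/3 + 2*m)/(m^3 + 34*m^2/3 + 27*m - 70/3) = m*(m - 3)/(m^2 + 12*m + 35)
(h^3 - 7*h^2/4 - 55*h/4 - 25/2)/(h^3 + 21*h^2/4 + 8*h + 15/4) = (h^2 - 3*h - 10)/(h^2 + 4*h + 3)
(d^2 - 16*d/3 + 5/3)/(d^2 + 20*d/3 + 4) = (3*d^2 - 16*d + 5)/(3*d^2 + 20*d + 12)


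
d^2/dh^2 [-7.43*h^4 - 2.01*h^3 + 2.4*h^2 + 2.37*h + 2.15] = -89.16*h^2 - 12.06*h + 4.8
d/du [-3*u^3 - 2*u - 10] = -9*u^2 - 2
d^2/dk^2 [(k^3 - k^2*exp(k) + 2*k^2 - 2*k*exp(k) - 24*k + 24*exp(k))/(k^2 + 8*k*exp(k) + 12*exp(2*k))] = (2*(2*(4*k*exp(k) + k + 12*exp(2*k) + 4*exp(k))*(k^2*exp(k) - 3*k^2 + 4*k*exp(k) - 4*k - 22*exp(k) + 24) - (4*k*exp(k) + 24*exp(2*k) + 8*exp(k) + 1)*(k^3 - k^2*exp(k) + 2*k^2 - 2*k*exp(k) - 24*k + 24*exp(k)))*(k^2 + 8*k*exp(k) + 12*exp(2*k)) + (k^2 + 8*k*exp(k) + 12*exp(2*k))^2*(-k^2*exp(k) - 6*k*exp(k) + 6*k + 18*exp(k) + 4) + 8*(4*k*exp(k) + k + 12*exp(2*k) + 4*exp(k))^2*(k^3 - k^2*exp(k) + 2*k^2 - 2*k*exp(k) - 24*k + 24*exp(k)))/(k^2 + 8*k*exp(k) + 12*exp(2*k))^3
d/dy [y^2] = 2*y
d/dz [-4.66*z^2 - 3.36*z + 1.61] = -9.32*z - 3.36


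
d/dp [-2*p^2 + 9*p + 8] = 9 - 4*p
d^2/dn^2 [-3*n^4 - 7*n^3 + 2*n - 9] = 6*n*(-6*n - 7)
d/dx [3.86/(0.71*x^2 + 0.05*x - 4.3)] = (-5.4812*x - 0.193)/(0.71*x^2 + 0.05*x - 4.3)^2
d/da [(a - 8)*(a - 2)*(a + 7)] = 3*a^2 - 6*a - 54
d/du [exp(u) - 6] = exp(u)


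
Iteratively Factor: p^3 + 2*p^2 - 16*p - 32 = (p - 4)*(p^2 + 6*p + 8) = (p - 4)*(p + 2)*(p + 4)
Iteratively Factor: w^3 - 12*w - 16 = (w + 2)*(w^2 - 2*w - 8) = (w + 2)^2*(w - 4)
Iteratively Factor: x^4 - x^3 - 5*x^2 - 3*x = (x + 1)*(x^3 - 2*x^2 - 3*x) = (x - 3)*(x + 1)*(x^2 + x) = (x - 3)*(x + 1)^2*(x)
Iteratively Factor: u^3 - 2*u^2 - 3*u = (u)*(u^2 - 2*u - 3) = u*(u - 3)*(u + 1)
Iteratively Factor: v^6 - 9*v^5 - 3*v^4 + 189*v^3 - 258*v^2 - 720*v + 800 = (v + 2)*(v^5 - 11*v^4 + 19*v^3 + 151*v^2 - 560*v + 400) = (v - 1)*(v + 2)*(v^4 - 10*v^3 + 9*v^2 + 160*v - 400) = (v - 5)*(v - 1)*(v + 2)*(v^3 - 5*v^2 - 16*v + 80) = (v - 5)^2*(v - 1)*(v + 2)*(v^2 - 16) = (v - 5)^2*(v - 1)*(v + 2)*(v + 4)*(v - 4)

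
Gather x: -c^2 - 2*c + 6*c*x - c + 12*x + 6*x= -c^2 - 3*c + x*(6*c + 18)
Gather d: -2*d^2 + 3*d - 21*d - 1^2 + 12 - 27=-2*d^2 - 18*d - 16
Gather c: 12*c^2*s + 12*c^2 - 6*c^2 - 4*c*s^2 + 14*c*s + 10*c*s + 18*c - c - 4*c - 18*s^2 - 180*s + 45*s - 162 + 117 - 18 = c^2*(12*s + 6) + c*(-4*s^2 + 24*s + 13) - 18*s^2 - 135*s - 63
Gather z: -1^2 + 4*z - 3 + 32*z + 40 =36*z + 36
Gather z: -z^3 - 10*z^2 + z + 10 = -z^3 - 10*z^2 + z + 10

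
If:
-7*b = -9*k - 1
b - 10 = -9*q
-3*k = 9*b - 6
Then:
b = 19/34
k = 11/34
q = 107/102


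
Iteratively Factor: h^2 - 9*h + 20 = (h - 4)*(h - 5)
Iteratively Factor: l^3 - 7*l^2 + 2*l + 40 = (l + 2)*(l^2 - 9*l + 20) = (l - 5)*(l + 2)*(l - 4)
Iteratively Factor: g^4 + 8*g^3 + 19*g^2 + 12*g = (g + 3)*(g^3 + 5*g^2 + 4*g) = g*(g + 3)*(g^2 + 5*g + 4) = g*(g + 1)*(g + 3)*(g + 4)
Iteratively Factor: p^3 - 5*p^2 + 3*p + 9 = (p - 3)*(p^2 - 2*p - 3) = (p - 3)*(p + 1)*(p - 3)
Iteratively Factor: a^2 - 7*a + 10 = (a - 2)*(a - 5)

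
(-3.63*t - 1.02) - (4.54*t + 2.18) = -8.17*t - 3.2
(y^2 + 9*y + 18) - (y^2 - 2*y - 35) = 11*y + 53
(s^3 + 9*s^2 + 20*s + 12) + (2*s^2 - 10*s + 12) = s^3 + 11*s^2 + 10*s + 24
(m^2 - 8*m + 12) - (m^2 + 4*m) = 12 - 12*m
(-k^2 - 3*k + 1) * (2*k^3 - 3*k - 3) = -2*k^5 - 6*k^4 + 5*k^3 + 12*k^2 + 6*k - 3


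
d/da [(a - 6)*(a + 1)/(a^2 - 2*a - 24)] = 3/(a^2 + 8*a + 16)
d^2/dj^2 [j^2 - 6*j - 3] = 2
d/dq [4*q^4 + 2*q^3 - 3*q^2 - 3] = 2*q*(8*q^2 + 3*q - 3)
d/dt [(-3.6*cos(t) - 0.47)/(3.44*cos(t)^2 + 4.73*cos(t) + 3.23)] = (-12.384*cos(t)^2 - 3.2336*cos(t) + 9.4049)*sin(t)/(11.8336*cos(t)^4 + 32.5424*cos(t)^3 + 44.5953*cos(t)^2 + 30.5558*cos(t) + 10.4329)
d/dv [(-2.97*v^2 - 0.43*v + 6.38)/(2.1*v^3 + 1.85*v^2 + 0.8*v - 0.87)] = (6.237*v^4 + 1.806*v^3 - 41.7745*v^2 - 18.4382*v - 4.7299)/(4.41*v^6 + 7.77*v^5 + 6.7825*v^4 - 0.694*v^3 - 2.579*v^2 - 1.392*v + 0.7569)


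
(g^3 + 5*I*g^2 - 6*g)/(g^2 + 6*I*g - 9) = g*(g + 2*I)/(g + 3*I)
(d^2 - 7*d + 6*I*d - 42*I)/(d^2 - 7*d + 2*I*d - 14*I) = (d + 6*I)/(d + 2*I)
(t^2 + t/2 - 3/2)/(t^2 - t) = (t + 3/2)/t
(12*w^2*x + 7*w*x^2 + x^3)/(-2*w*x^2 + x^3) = (12*w^2 + 7*w*x + x^2)/(x*(-2*w + x))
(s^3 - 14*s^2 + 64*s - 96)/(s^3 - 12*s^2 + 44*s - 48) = (s - 4)/(s - 2)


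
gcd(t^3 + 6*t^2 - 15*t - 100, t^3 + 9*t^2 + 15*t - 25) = t^2 + 10*t + 25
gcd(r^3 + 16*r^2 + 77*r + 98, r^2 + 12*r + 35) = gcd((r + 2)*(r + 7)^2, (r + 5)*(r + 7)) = r + 7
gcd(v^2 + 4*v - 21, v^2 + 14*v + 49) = v + 7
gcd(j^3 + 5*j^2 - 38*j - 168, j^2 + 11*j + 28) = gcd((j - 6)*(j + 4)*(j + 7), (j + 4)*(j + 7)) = j^2 + 11*j + 28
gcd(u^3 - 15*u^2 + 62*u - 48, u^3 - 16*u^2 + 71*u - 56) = u^2 - 9*u + 8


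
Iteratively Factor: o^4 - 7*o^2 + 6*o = (o - 1)*(o^3 + o^2 - 6*o) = (o - 1)*(o + 3)*(o^2 - 2*o) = (o - 2)*(o - 1)*(o + 3)*(o)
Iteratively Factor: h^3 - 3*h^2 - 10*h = (h + 2)*(h^2 - 5*h) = h*(h + 2)*(h - 5)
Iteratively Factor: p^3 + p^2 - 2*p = (p)*(p^2 + p - 2) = p*(p - 1)*(p + 2)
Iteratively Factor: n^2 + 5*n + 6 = (n + 2)*(n + 3)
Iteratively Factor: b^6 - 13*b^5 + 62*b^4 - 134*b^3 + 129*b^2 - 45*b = (b - 5)*(b^5 - 8*b^4 + 22*b^3 - 24*b^2 + 9*b) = (b - 5)*(b - 3)*(b^4 - 5*b^3 + 7*b^2 - 3*b) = (b - 5)*(b - 3)*(b - 1)*(b^3 - 4*b^2 + 3*b) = (b - 5)*(b - 3)^2*(b - 1)*(b^2 - b) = b*(b - 5)*(b - 3)^2*(b - 1)*(b - 1)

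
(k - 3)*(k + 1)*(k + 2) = k^3 - 7*k - 6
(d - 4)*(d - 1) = d^2 - 5*d + 4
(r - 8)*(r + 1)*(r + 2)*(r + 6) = r^4 + r^3 - 52*r^2 - 148*r - 96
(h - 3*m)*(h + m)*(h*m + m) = h^3*m - 2*h^2*m^2 + h^2*m - 3*h*m^3 - 2*h*m^2 - 3*m^3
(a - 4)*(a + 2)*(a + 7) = a^3 + 5*a^2 - 22*a - 56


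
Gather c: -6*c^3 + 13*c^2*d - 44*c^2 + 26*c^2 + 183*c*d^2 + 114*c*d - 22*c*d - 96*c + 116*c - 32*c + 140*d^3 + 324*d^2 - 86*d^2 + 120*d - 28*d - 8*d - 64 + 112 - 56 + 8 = -6*c^3 + c^2*(13*d - 18) + c*(183*d^2 + 92*d - 12) + 140*d^3 + 238*d^2 + 84*d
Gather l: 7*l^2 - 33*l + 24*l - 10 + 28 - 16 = 7*l^2 - 9*l + 2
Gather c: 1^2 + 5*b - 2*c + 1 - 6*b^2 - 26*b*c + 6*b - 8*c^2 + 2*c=-6*b^2 - 26*b*c + 11*b - 8*c^2 + 2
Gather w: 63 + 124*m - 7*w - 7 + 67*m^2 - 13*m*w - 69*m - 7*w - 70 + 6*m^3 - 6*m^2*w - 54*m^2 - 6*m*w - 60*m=6*m^3 + 13*m^2 - 5*m + w*(-6*m^2 - 19*m - 14) - 14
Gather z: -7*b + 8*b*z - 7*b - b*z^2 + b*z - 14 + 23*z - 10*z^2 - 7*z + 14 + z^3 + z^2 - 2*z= -14*b + z^3 + z^2*(-b - 9) + z*(9*b + 14)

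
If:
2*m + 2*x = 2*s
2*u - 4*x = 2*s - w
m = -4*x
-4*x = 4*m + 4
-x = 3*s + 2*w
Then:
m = -4/3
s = -1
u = -1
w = 4/3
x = 1/3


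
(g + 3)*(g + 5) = g^2 + 8*g + 15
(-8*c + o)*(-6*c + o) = 48*c^2 - 14*c*o + o^2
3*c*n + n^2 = n*(3*c + n)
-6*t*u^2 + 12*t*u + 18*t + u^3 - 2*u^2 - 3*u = (-6*t + u)*(u - 3)*(u + 1)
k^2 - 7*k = k*(k - 7)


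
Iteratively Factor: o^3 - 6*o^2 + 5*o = (o - 5)*(o^2 - o) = o*(o - 5)*(o - 1)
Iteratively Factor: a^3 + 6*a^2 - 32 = (a + 4)*(a^2 + 2*a - 8) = (a - 2)*(a + 4)*(a + 4)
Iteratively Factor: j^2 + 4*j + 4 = (j + 2)*(j + 2)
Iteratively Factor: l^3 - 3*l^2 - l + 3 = (l - 1)*(l^2 - 2*l - 3) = (l - 3)*(l - 1)*(l + 1)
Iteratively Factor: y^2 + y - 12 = (y + 4)*(y - 3)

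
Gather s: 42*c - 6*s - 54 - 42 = 42*c - 6*s - 96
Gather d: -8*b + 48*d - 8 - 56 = -8*b + 48*d - 64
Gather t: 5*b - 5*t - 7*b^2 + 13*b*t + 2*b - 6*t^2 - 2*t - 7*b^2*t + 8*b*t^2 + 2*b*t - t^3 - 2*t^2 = -7*b^2 + 7*b - t^3 + t^2*(8*b - 8) + t*(-7*b^2 + 15*b - 7)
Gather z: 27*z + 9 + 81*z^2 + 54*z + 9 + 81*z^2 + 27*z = 162*z^2 + 108*z + 18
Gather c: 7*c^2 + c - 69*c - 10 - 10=7*c^2 - 68*c - 20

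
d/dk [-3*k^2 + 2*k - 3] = 2 - 6*k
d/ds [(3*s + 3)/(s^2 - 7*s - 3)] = 3*(-s^2 - 2*s + 4)/(s^4 - 14*s^3 + 43*s^2 + 42*s + 9)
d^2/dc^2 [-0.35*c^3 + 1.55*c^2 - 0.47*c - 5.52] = 3.1 - 2.1*c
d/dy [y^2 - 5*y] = 2*y - 5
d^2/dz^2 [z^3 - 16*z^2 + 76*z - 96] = 6*z - 32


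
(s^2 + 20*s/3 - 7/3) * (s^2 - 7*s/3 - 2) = s^4 + 13*s^3/3 - 179*s^2/9 - 71*s/9 + 14/3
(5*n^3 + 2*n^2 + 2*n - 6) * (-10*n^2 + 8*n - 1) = -50*n^5 + 20*n^4 - 9*n^3 + 74*n^2 - 50*n + 6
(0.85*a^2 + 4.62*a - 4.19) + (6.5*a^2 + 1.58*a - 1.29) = 7.35*a^2 + 6.2*a - 5.48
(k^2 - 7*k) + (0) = k^2 - 7*k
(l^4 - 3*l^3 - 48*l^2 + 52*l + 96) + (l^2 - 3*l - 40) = l^4 - 3*l^3 - 47*l^2 + 49*l + 56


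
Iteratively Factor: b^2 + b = (b)*(b + 1)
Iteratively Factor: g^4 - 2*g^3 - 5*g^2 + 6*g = (g - 3)*(g^3 + g^2 - 2*g) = (g - 3)*(g + 2)*(g^2 - g) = g*(g - 3)*(g + 2)*(g - 1)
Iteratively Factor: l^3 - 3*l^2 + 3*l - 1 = (l - 1)*(l^2 - 2*l + 1) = (l - 1)^2*(l - 1)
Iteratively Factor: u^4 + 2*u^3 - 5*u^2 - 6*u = (u - 2)*(u^3 + 4*u^2 + 3*u) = (u - 2)*(u + 3)*(u^2 + u) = (u - 2)*(u + 1)*(u + 3)*(u)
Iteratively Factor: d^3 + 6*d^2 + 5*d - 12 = (d - 1)*(d^2 + 7*d + 12) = (d - 1)*(d + 4)*(d + 3)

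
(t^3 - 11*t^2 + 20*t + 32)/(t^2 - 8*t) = t - 3 - 4/t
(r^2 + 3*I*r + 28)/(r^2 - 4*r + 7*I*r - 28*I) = (r - 4*I)/(r - 4)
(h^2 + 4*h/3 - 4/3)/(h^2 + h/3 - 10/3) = (3*h - 2)/(3*h - 5)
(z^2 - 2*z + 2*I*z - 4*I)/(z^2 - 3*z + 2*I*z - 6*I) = (z - 2)/(z - 3)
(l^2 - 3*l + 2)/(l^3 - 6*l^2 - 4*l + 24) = (l - 1)/(l^2 - 4*l - 12)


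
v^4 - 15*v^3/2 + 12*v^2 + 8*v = v*(v - 4)^2*(v + 1/2)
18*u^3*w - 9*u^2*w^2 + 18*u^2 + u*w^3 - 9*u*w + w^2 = (-6*u + w)*(-3*u + w)*(u*w + 1)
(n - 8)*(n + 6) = n^2 - 2*n - 48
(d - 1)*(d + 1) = d^2 - 1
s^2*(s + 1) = s^3 + s^2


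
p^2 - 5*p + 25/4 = (p - 5/2)^2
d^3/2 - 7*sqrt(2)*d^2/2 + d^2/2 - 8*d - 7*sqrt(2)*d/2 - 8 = (d/2 + 1/2)*(d - 8*sqrt(2))*(d + sqrt(2))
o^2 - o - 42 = (o - 7)*(o + 6)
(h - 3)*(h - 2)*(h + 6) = h^3 + h^2 - 24*h + 36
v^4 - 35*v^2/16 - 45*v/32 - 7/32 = (v - 7/4)*(v + 1/4)*(v + 1/2)*(v + 1)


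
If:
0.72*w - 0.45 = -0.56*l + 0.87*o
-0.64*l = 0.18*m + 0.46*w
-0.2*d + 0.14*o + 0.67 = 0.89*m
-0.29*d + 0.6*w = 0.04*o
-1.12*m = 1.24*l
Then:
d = 0.91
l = -0.43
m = 0.48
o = -0.45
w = 0.41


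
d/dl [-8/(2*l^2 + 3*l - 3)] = 8*(4*l + 3)/(2*l^2 + 3*l - 3)^2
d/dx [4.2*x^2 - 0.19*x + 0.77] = 8.4*x - 0.19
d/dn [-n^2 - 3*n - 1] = -2*n - 3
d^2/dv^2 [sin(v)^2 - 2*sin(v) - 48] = 2*sin(v) + 2*cos(2*v)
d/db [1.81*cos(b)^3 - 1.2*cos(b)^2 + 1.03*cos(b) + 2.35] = (-5.43*cos(b)^2 + 2.4*cos(b) - 1.03)*sin(b)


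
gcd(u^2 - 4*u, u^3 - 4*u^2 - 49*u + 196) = u - 4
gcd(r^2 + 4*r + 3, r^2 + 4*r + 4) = 1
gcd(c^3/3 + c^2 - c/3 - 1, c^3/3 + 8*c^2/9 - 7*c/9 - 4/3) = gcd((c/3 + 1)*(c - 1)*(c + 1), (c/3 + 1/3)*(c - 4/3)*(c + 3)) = c^2 + 4*c + 3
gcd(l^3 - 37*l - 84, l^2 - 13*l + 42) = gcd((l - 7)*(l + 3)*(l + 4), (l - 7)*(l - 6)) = l - 7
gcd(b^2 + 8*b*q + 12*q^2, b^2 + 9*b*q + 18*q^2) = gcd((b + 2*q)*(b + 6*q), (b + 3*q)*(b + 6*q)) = b + 6*q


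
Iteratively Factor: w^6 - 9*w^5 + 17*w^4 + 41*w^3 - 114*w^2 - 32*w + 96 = (w + 2)*(w^5 - 11*w^4 + 39*w^3 - 37*w^2 - 40*w + 48) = (w - 4)*(w + 2)*(w^4 - 7*w^3 + 11*w^2 + 7*w - 12) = (w - 4)*(w - 3)*(w + 2)*(w^3 - 4*w^2 - w + 4) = (w - 4)*(w - 3)*(w - 1)*(w + 2)*(w^2 - 3*w - 4) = (w - 4)^2*(w - 3)*(w - 1)*(w + 2)*(w + 1)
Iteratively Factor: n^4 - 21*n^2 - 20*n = (n + 4)*(n^3 - 4*n^2 - 5*n) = (n - 5)*(n + 4)*(n^2 + n) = n*(n - 5)*(n + 4)*(n + 1)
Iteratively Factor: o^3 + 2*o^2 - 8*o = (o)*(o^2 + 2*o - 8) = o*(o - 2)*(o + 4)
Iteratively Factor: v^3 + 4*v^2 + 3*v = (v)*(v^2 + 4*v + 3) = v*(v + 1)*(v + 3)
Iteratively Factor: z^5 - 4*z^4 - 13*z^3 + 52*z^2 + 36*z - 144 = (z - 2)*(z^4 - 2*z^3 - 17*z^2 + 18*z + 72) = (z - 3)*(z - 2)*(z^3 + z^2 - 14*z - 24) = (z - 3)*(z - 2)*(z + 2)*(z^2 - z - 12) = (z - 4)*(z - 3)*(z - 2)*(z + 2)*(z + 3)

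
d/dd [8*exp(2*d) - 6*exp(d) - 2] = (16*exp(d) - 6)*exp(d)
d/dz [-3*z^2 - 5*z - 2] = -6*z - 5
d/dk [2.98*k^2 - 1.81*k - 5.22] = 5.96*k - 1.81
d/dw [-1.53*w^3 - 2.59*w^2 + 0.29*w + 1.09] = -4.59*w^2 - 5.18*w + 0.29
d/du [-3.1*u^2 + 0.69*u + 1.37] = 0.69 - 6.2*u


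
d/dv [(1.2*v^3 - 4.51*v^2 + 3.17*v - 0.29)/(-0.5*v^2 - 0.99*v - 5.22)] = (-0.6*v^4 - 2.376*v^3 - 12.7421*v^2 + 46.7944*v - 16.8345)/(0.25*v^4 + 0.99*v^3 + 6.2001*v^2 + 10.3356*v + 27.2484)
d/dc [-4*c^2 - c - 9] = -8*c - 1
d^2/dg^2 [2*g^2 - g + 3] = 4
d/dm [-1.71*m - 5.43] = -1.71000000000000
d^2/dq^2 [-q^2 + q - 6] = -2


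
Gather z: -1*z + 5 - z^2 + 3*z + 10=-z^2 + 2*z + 15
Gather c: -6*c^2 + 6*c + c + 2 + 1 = -6*c^2 + 7*c + 3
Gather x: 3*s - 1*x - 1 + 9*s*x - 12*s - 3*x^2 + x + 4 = 9*s*x - 9*s - 3*x^2 + 3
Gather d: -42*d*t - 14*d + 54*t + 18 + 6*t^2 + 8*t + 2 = d*(-42*t - 14) + 6*t^2 + 62*t + 20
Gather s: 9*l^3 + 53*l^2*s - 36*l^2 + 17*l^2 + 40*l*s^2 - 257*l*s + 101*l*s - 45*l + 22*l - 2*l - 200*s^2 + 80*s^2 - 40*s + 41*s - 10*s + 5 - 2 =9*l^3 - 19*l^2 - 25*l + s^2*(40*l - 120) + s*(53*l^2 - 156*l - 9) + 3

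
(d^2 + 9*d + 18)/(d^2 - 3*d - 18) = (d + 6)/(d - 6)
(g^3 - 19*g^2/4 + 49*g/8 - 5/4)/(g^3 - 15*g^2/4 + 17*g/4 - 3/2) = (8*g^2 - 22*g + 5)/(2*(4*g^2 - 7*g + 3))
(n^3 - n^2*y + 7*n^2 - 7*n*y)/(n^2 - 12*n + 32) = n*(n^2 - n*y + 7*n - 7*y)/(n^2 - 12*n + 32)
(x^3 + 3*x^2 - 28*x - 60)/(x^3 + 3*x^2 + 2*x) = (x^2 + x - 30)/(x*(x + 1))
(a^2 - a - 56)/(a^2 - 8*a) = (a + 7)/a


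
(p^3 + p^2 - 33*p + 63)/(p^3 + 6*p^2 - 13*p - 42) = (p - 3)/(p + 2)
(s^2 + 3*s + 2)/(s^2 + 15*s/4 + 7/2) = 4*(s + 1)/(4*s + 7)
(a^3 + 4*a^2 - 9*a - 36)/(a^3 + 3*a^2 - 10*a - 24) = (a + 3)/(a + 2)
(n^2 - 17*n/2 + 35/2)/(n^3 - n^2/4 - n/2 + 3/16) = 8*(2*n^2 - 17*n + 35)/(16*n^3 - 4*n^2 - 8*n + 3)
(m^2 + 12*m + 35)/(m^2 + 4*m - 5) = (m + 7)/(m - 1)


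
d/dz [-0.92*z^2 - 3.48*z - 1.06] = -1.84*z - 3.48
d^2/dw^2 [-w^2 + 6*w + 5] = -2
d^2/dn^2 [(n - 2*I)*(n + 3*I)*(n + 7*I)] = 6*n + 16*I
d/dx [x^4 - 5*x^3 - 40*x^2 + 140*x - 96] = 4*x^3 - 15*x^2 - 80*x + 140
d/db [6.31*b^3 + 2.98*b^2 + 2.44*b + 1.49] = 18.93*b^2 + 5.96*b + 2.44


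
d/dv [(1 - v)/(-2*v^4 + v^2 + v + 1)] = (2*v^4 - v^2 - v + (v - 1)*(-8*v^3 + 2*v + 1) - 1)/(-2*v^4 + v^2 + v + 1)^2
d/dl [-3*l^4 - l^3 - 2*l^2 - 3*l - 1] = -12*l^3 - 3*l^2 - 4*l - 3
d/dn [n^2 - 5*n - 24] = 2*n - 5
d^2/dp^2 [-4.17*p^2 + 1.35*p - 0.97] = -8.34000000000000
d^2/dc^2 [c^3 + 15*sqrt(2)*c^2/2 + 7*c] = 6*c + 15*sqrt(2)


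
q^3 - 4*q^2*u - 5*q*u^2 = q*(q - 5*u)*(q + u)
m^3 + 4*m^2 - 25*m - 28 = (m - 4)*(m + 1)*(m + 7)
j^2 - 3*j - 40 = (j - 8)*(j + 5)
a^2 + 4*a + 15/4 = (a + 3/2)*(a + 5/2)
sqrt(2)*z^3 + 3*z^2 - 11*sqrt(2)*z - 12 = (z - 2*sqrt(2))*(z + 3*sqrt(2))*(sqrt(2)*z + 1)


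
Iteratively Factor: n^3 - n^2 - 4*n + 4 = (n + 2)*(n^2 - 3*n + 2) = (n - 1)*(n + 2)*(n - 2)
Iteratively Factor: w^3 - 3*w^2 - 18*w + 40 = (w - 2)*(w^2 - w - 20) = (w - 2)*(w + 4)*(w - 5)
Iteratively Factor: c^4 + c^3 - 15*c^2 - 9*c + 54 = (c - 3)*(c^3 + 4*c^2 - 3*c - 18) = (c - 3)*(c + 3)*(c^2 + c - 6) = (c - 3)*(c - 2)*(c + 3)*(c + 3)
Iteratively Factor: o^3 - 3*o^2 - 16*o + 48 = (o - 3)*(o^2 - 16) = (o - 4)*(o - 3)*(o + 4)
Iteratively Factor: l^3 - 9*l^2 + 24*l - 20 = (l - 2)*(l^2 - 7*l + 10) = (l - 5)*(l - 2)*(l - 2)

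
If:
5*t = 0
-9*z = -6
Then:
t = 0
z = 2/3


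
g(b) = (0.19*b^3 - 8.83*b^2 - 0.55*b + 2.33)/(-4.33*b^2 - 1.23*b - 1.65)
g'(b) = (8.66*b + 1.23)*(0.19*b^3 - 8.83*b^2 - 0.55*b + 2.33)/(-4.33*b^2 - 1.23*b - 1.65)^2 + (0.57*b^2 - 17.66*b - 0.55)/(-4.33*b^2 - 1.23*b - 1.65) = (-0.8227*b^4 - 0.467399999999998*b^3 + 7.5389*b^2 + 49.3168*b + 3.7734)/(18.7489*b^4 + 10.6518*b^3 + 15.8019*b^2 + 4.059*b + 2.7225)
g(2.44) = 1.60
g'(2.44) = 0.14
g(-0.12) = -1.45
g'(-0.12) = -0.83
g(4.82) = 1.70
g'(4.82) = -0.01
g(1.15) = 1.10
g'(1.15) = 0.88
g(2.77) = 1.64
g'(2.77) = 0.10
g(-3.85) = 2.25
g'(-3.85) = -0.06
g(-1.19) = 1.56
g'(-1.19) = -1.13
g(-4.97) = 2.31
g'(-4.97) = -0.05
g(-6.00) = 2.35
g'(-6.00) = -0.04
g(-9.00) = 2.48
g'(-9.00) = -0.04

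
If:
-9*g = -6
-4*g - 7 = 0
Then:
No Solution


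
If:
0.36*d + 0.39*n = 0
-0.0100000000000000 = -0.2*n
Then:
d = -0.05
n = 0.05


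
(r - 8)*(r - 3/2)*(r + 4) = r^3 - 11*r^2/2 - 26*r + 48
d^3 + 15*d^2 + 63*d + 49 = (d + 1)*(d + 7)^2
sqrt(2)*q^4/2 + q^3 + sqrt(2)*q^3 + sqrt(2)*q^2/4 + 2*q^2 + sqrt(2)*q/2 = q*(q + sqrt(2)/2)^2*(sqrt(2)*q/2 + sqrt(2))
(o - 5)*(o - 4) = o^2 - 9*o + 20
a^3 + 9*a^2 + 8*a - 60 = (a - 2)*(a + 5)*(a + 6)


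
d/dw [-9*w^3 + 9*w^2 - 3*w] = -27*w^2 + 18*w - 3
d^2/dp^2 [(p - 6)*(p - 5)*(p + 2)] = 6*p - 18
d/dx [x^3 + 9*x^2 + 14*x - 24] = 3*x^2 + 18*x + 14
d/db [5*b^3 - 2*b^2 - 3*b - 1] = 15*b^2 - 4*b - 3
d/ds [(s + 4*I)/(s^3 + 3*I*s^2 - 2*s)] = (s*(s^2 + 3*I*s - 2) - (s + 4*I)*(3*s^2 + 6*I*s - 2))/(s^2*(s^2 + 3*I*s - 2)^2)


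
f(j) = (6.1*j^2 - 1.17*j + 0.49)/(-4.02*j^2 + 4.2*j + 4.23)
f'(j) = (8.04*j - 4.2)*(6.1*j^2 - 1.17*j + 0.49)/(-4.02*j^2 + 4.2*j + 4.23)^2 + (12.2*j - 1.17)/(-4.02*j^2 + 4.2*j + 4.23)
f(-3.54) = -1.33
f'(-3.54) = 0.02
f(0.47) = 0.24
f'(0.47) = 0.84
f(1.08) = 1.56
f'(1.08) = 4.66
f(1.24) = 2.58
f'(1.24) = 8.86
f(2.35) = -3.88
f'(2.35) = 3.64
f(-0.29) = 0.50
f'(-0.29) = -2.99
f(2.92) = -2.76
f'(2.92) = 1.05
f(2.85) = -2.84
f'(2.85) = 1.19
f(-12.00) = -1.43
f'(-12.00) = 0.01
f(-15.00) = -1.44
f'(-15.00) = 0.00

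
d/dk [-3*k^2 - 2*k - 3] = -6*k - 2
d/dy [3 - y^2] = -2*y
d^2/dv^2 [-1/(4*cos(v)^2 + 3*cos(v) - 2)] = (64*sin(v)^4 - 73*sin(v)^2 - 39*cos(v) + 9*cos(3*v) - 25)/(-4*sin(v)^2 + 3*cos(v) + 2)^3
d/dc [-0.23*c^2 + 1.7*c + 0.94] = 1.7 - 0.46*c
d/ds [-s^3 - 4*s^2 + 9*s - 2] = -3*s^2 - 8*s + 9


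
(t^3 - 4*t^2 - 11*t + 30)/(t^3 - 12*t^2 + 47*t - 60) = (t^2 + t - 6)/(t^2 - 7*t + 12)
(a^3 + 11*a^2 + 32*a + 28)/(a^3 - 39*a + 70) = (a^2 + 4*a + 4)/(a^2 - 7*a + 10)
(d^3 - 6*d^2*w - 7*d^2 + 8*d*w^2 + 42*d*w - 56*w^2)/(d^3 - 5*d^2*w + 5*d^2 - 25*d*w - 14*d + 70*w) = (d^3 - 6*d^2*w - 7*d^2 + 8*d*w^2 + 42*d*w - 56*w^2)/(d^3 - 5*d^2*w + 5*d^2 - 25*d*w - 14*d + 70*w)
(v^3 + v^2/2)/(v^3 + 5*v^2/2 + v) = v/(v + 2)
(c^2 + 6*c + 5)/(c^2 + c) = (c + 5)/c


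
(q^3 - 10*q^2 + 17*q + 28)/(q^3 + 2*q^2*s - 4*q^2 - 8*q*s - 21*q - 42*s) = (q^2 - 3*q - 4)/(q^2 + 2*q*s + 3*q + 6*s)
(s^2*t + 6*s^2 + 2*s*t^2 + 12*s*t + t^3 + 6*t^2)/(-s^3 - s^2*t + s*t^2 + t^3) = (-t - 6)/(s - t)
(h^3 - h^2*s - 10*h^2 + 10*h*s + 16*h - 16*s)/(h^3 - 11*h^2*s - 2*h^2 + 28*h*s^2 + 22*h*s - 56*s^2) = (h^2 - h*s - 8*h + 8*s)/(h^2 - 11*h*s + 28*s^2)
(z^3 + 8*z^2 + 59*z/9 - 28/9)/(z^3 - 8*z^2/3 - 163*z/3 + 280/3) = (9*z^2 + 9*z - 4)/(3*(3*z^2 - 29*z + 40))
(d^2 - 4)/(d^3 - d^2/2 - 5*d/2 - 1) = 2*(d + 2)/(2*d^2 + 3*d + 1)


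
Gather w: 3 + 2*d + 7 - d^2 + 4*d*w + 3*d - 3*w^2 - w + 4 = -d^2 + 5*d - 3*w^2 + w*(4*d - 1) + 14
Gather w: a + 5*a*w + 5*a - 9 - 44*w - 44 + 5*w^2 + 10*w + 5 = 6*a + 5*w^2 + w*(5*a - 34) - 48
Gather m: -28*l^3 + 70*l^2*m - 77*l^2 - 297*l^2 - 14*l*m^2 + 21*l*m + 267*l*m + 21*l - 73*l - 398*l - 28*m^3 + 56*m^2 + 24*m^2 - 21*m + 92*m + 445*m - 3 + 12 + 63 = -28*l^3 - 374*l^2 - 450*l - 28*m^3 + m^2*(80 - 14*l) + m*(70*l^2 + 288*l + 516) + 72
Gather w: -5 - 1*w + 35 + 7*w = 6*w + 30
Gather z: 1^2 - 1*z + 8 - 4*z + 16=25 - 5*z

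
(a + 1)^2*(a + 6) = a^3 + 8*a^2 + 13*a + 6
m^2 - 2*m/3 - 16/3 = (m - 8/3)*(m + 2)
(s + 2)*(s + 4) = s^2 + 6*s + 8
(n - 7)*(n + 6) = n^2 - n - 42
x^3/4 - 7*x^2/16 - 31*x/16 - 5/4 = (x/4 + 1/4)*(x - 4)*(x + 5/4)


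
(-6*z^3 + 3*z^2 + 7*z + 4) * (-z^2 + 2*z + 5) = 6*z^5 - 15*z^4 - 31*z^3 + 25*z^2 + 43*z + 20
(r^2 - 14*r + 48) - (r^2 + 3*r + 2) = 46 - 17*r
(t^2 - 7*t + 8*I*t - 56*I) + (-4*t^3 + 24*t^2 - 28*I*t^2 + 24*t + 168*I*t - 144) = -4*t^3 + 25*t^2 - 28*I*t^2 + 17*t + 176*I*t - 144 - 56*I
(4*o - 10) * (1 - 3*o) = -12*o^2 + 34*o - 10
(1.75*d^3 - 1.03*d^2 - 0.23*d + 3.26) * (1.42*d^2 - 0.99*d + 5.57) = 2.485*d^5 - 3.1951*d^4 + 10.4406*d^3 - 0.880200000000002*d^2 - 4.5085*d + 18.1582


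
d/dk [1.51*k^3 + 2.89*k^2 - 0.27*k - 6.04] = 4.53*k^2 + 5.78*k - 0.27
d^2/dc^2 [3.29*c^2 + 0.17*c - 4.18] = 6.58000000000000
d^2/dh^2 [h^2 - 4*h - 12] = 2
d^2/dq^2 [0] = 0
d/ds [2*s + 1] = 2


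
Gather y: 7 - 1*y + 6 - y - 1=12 - 2*y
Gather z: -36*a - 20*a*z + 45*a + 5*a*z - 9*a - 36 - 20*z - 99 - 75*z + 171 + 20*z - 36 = z*(-15*a - 75)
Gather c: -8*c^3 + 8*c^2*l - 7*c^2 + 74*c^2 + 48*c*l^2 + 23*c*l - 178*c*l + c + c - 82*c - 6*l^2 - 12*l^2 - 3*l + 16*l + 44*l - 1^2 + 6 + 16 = -8*c^3 + c^2*(8*l + 67) + c*(48*l^2 - 155*l - 80) - 18*l^2 + 57*l + 21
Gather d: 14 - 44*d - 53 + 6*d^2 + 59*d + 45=6*d^2 + 15*d + 6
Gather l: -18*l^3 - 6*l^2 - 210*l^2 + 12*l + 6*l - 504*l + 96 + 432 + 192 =-18*l^3 - 216*l^2 - 486*l + 720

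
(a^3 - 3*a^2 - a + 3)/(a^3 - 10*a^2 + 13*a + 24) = (a - 1)/(a - 8)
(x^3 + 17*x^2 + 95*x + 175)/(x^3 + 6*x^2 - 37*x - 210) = (x + 5)/(x - 6)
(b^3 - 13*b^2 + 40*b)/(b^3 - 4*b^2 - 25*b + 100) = b*(b - 8)/(b^2 + b - 20)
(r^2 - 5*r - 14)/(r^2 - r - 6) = (r - 7)/(r - 3)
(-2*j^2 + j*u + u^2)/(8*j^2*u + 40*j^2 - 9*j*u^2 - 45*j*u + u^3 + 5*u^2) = (2*j + u)/(-8*j*u - 40*j + u^2 + 5*u)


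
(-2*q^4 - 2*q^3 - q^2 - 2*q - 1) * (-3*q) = 6*q^5 + 6*q^4 + 3*q^3 + 6*q^2 + 3*q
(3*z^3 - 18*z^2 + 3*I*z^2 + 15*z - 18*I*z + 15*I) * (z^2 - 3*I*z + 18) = 3*z^5 - 18*z^4 - 6*I*z^4 + 78*z^3 + 36*I*z^3 - 378*z^2 + 24*I*z^2 + 315*z - 324*I*z + 270*I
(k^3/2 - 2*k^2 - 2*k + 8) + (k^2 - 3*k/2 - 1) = k^3/2 - k^2 - 7*k/2 + 7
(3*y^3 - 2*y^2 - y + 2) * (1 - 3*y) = -9*y^4 + 9*y^3 + y^2 - 7*y + 2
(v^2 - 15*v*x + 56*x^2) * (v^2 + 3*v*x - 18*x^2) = v^4 - 12*v^3*x - 7*v^2*x^2 + 438*v*x^3 - 1008*x^4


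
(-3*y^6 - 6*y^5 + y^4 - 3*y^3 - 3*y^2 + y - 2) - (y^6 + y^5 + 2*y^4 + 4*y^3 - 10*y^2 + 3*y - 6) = -4*y^6 - 7*y^5 - y^4 - 7*y^3 + 7*y^2 - 2*y + 4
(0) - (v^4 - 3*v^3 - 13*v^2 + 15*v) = -v^4 + 3*v^3 + 13*v^2 - 15*v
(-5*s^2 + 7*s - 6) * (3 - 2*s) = 10*s^3 - 29*s^2 + 33*s - 18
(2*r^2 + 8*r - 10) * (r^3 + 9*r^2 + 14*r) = 2*r^5 + 26*r^4 + 90*r^3 + 22*r^2 - 140*r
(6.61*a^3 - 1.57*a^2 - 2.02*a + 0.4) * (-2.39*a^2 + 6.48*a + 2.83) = -15.7979*a^5 + 46.5851*a^4 + 13.3605*a^3 - 18.4887*a^2 - 3.1246*a + 1.132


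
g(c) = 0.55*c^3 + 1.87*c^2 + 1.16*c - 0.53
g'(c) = 1.65*c^2 + 3.74*c + 1.16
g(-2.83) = -1.30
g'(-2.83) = 3.79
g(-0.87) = -0.49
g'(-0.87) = -0.84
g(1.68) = 9.30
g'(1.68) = 12.10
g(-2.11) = 0.18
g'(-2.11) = 0.61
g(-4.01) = -10.58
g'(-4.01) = 12.69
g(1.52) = 7.49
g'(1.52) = 10.66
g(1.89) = 12.06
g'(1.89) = 14.12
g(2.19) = 16.76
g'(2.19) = 17.26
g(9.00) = 562.33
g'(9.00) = 168.47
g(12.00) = 1233.07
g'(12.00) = 283.64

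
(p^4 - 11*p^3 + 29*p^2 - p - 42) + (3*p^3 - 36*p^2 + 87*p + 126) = p^4 - 8*p^3 - 7*p^2 + 86*p + 84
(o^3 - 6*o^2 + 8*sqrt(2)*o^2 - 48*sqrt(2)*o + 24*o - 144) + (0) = o^3 - 6*o^2 + 8*sqrt(2)*o^2 - 48*sqrt(2)*o + 24*o - 144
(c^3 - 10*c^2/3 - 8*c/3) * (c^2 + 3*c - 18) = c^5 - c^4/3 - 92*c^3/3 + 52*c^2 + 48*c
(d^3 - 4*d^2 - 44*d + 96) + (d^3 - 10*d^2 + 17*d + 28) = 2*d^3 - 14*d^2 - 27*d + 124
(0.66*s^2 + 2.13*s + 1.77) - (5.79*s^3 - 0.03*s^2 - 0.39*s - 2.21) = -5.79*s^3 + 0.69*s^2 + 2.52*s + 3.98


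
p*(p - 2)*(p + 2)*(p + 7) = p^4 + 7*p^3 - 4*p^2 - 28*p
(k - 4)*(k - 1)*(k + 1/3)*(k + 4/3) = k^4 - 10*k^3/3 - 35*k^2/9 + 40*k/9 + 16/9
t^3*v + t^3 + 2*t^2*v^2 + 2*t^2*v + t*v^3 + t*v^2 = (t + v)^2*(t*v + t)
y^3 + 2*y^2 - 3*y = y*(y - 1)*(y + 3)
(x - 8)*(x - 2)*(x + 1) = x^3 - 9*x^2 + 6*x + 16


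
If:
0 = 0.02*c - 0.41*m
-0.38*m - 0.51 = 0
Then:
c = -27.51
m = -1.34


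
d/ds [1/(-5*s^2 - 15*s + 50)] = (2*s + 3)/(5*(s^2 + 3*s - 10)^2)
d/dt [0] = 0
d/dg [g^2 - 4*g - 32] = 2*g - 4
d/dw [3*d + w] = 1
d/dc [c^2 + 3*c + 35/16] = 2*c + 3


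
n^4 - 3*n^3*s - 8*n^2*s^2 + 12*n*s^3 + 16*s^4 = (n - 4*s)*(n - 2*s)*(n + s)*(n + 2*s)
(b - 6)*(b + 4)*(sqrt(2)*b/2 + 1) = sqrt(2)*b^3/2 - sqrt(2)*b^2 + b^2 - 12*sqrt(2)*b - 2*b - 24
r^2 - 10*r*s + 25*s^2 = (r - 5*s)^2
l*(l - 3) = l^2 - 3*l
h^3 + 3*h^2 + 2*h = h*(h + 1)*(h + 2)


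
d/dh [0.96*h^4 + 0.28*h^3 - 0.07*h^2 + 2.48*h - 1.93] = 3.84*h^3 + 0.84*h^2 - 0.14*h + 2.48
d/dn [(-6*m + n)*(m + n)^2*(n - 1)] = (m + n)*((-6*m + n)*(m + n) + (m + n)*(n - 1) - 2*(6*m - n)*(n - 1))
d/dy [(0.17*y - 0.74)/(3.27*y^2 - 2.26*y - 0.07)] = (-0.5559*y^2 + 4.8396*y - 1.6843)/(10.6929*y^4 - 14.7804*y^3 + 4.6498*y^2 + 0.3164*y + 0.0049)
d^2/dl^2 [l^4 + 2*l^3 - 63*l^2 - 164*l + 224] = 12*l^2 + 12*l - 126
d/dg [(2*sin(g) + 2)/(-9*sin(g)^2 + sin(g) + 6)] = 2*(9*sin(g)^2 + 18*sin(g) + 5)*cos(g)/(-9*sin(g)^2 + sin(g) + 6)^2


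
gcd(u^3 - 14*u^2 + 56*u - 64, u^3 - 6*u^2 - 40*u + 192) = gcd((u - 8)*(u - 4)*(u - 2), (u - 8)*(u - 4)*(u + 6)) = u^2 - 12*u + 32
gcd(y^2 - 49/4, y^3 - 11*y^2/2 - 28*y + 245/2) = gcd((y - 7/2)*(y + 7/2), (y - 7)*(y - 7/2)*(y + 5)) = y - 7/2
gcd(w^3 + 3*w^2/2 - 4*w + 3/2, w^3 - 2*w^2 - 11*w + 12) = w^2 + 2*w - 3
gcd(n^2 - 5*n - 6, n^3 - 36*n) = n - 6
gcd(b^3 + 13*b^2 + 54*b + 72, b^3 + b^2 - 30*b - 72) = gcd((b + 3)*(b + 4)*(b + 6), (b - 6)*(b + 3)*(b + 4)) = b^2 + 7*b + 12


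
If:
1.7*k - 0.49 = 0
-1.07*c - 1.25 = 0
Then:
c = -1.17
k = 0.29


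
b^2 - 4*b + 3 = (b - 3)*(b - 1)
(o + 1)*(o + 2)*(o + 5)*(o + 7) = o^4 + 15*o^3 + 73*o^2 + 129*o + 70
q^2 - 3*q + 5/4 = (q - 5/2)*(q - 1/2)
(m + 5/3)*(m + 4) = m^2 + 17*m/3 + 20/3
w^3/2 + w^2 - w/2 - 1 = (w/2 + 1/2)*(w - 1)*(w + 2)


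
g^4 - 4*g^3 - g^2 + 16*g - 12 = (g - 3)*(g - 2)*(g - 1)*(g + 2)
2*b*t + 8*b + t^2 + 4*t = (2*b + t)*(t + 4)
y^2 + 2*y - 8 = (y - 2)*(y + 4)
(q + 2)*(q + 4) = q^2 + 6*q + 8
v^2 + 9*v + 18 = (v + 3)*(v + 6)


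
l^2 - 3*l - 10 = (l - 5)*(l + 2)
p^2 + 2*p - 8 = (p - 2)*(p + 4)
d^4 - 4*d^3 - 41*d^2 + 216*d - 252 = (d - 6)*(d - 3)*(d - 2)*(d + 7)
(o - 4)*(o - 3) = o^2 - 7*o + 12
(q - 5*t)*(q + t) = q^2 - 4*q*t - 5*t^2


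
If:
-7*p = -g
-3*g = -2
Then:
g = 2/3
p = 2/21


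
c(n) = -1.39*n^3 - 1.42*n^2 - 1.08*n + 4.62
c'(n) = -4.17*n^2 - 2.84*n - 1.08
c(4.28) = -134.99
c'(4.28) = -89.62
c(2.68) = -35.23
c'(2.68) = -38.64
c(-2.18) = 14.63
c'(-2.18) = -14.71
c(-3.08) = 35.09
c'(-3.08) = -31.89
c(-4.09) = 80.38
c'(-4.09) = -59.22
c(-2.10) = 13.50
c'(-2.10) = -13.51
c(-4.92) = 141.10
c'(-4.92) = -88.05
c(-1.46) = 7.50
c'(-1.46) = -5.82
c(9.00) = -1133.43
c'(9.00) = -364.41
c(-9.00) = 912.63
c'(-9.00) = -313.29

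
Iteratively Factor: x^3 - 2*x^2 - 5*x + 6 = (x - 1)*(x^2 - x - 6) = (x - 1)*(x + 2)*(x - 3)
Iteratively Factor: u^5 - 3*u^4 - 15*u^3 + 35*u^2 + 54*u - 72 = (u + 3)*(u^4 - 6*u^3 + 3*u^2 + 26*u - 24) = (u - 4)*(u + 3)*(u^3 - 2*u^2 - 5*u + 6) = (u - 4)*(u - 3)*(u + 3)*(u^2 + u - 2) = (u - 4)*(u - 3)*(u + 2)*(u + 3)*(u - 1)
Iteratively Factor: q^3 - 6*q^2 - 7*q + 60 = (q - 5)*(q^2 - q - 12) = (q - 5)*(q + 3)*(q - 4)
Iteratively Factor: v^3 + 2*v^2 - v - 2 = (v + 1)*(v^2 + v - 2) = (v - 1)*(v + 1)*(v + 2)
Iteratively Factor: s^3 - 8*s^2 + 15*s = (s)*(s^2 - 8*s + 15) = s*(s - 5)*(s - 3)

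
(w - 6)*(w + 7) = w^2 + w - 42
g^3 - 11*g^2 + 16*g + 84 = (g - 7)*(g - 6)*(g + 2)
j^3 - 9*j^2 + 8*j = j*(j - 8)*(j - 1)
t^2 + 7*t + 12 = (t + 3)*(t + 4)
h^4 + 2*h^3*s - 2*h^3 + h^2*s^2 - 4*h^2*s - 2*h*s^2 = h*(h - 2)*(h + s)^2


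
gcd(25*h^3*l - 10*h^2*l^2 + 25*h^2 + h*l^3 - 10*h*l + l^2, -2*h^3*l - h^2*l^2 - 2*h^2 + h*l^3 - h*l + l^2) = h*l + 1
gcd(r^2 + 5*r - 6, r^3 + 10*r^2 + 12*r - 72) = r + 6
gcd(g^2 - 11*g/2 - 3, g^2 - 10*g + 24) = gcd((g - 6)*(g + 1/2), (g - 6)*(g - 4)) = g - 6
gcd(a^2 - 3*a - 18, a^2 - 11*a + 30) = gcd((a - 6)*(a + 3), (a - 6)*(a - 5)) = a - 6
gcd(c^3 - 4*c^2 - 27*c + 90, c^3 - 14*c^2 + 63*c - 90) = c^2 - 9*c + 18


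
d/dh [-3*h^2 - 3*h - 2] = -6*h - 3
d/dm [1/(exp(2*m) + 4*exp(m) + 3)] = 2*(-exp(m) - 2)*exp(m)/(exp(2*m) + 4*exp(m) + 3)^2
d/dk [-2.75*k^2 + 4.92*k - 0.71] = 4.92 - 5.5*k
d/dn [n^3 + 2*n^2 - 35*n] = 3*n^2 + 4*n - 35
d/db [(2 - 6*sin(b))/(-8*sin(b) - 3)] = 34*cos(b)/(8*sin(b) + 3)^2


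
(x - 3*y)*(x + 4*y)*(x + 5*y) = x^3 + 6*x^2*y - 7*x*y^2 - 60*y^3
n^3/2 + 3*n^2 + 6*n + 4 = (n/2 + 1)*(n + 2)^2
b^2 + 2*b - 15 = (b - 3)*(b + 5)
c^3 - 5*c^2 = c^2*(c - 5)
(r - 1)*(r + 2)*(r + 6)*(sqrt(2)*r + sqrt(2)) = sqrt(2)*r^4 + 8*sqrt(2)*r^3 + 11*sqrt(2)*r^2 - 8*sqrt(2)*r - 12*sqrt(2)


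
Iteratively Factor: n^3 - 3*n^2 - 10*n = (n - 5)*(n^2 + 2*n) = (n - 5)*(n + 2)*(n)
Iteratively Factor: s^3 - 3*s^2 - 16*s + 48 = (s - 4)*(s^2 + s - 12) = (s - 4)*(s - 3)*(s + 4)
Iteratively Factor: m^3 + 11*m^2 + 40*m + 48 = (m + 4)*(m^2 + 7*m + 12) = (m + 4)^2*(m + 3)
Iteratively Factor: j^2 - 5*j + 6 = (j - 3)*(j - 2)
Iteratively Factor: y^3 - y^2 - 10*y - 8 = (y + 1)*(y^2 - 2*y - 8) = (y + 1)*(y + 2)*(y - 4)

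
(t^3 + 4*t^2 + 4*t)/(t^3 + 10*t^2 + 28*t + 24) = t/(t + 6)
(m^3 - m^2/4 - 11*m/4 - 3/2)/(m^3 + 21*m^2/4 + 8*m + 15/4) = (4*m^2 - 5*m - 6)/(4*m^2 + 17*m + 15)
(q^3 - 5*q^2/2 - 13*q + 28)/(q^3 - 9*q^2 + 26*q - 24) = (q + 7/2)/(q - 3)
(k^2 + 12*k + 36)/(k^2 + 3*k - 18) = (k + 6)/(k - 3)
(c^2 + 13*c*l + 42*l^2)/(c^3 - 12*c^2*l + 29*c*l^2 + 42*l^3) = (c^2 + 13*c*l + 42*l^2)/(c^3 - 12*c^2*l + 29*c*l^2 + 42*l^3)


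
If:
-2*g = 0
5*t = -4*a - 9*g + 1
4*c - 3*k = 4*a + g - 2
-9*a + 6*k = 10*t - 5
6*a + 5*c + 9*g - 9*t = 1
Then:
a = 287/753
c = -112/251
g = 0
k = -986/2259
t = -79/753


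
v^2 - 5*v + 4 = (v - 4)*(v - 1)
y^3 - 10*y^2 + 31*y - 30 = (y - 5)*(y - 3)*(y - 2)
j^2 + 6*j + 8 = (j + 2)*(j + 4)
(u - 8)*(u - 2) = u^2 - 10*u + 16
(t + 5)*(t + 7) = t^2 + 12*t + 35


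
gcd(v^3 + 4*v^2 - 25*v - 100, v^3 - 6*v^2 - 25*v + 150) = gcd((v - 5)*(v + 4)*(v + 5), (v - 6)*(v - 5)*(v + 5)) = v^2 - 25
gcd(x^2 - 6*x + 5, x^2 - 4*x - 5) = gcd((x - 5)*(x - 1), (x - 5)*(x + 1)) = x - 5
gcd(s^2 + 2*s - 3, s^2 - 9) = s + 3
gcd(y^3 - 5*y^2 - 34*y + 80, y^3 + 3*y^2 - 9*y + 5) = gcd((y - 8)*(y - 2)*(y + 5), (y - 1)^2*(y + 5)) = y + 5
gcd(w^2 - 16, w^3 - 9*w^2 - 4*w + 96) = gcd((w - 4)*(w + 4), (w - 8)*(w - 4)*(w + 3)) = w - 4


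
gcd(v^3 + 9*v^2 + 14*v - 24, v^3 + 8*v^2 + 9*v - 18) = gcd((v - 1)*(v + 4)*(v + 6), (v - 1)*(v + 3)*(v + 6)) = v^2 + 5*v - 6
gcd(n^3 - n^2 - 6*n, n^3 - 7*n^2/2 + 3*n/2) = n^2 - 3*n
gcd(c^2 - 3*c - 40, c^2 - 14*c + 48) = c - 8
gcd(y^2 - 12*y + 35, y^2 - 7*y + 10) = y - 5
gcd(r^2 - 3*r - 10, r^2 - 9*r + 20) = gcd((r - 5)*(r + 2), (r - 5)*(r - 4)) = r - 5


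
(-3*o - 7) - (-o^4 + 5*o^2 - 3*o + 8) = o^4 - 5*o^2 - 15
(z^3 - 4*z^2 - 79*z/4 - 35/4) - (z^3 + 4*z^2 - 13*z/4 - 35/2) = -8*z^2 - 33*z/2 + 35/4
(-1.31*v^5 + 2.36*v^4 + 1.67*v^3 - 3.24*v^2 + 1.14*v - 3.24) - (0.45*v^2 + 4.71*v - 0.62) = -1.31*v^5 + 2.36*v^4 + 1.67*v^3 - 3.69*v^2 - 3.57*v - 2.62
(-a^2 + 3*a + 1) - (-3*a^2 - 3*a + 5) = 2*a^2 + 6*a - 4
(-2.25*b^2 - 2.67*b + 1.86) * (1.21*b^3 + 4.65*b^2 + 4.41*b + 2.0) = -2.7225*b^5 - 13.6932*b^4 - 20.0874*b^3 - 7.6257*b^2 + 2.8626*b + 3.72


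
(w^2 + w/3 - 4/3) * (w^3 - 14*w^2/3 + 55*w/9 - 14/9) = w^5 - 13*w^4/3 + 29*w^3/9 + 181*w^2/27 - 26*w/3 + 56/27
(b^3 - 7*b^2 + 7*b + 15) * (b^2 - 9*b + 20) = b^5 - 16*b^4 + 90*b^3 - 188*b^2 + 5*b + 300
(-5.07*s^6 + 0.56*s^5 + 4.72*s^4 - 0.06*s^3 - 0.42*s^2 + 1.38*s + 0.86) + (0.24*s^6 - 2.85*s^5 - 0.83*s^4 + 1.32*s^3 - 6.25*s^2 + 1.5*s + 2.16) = -4.83*s^6 - 2.29*s^5 + 3.89*s^4 + 1.26*s^3 - 6.67*s^2 + 2.88*s + 3.02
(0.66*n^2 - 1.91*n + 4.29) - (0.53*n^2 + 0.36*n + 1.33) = 0.13*n^2 - 2.27*n + 2.96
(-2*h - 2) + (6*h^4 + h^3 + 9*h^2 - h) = 6*h^4 + h^3 + 9*h^2 - 3*h - 2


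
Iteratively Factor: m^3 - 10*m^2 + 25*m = (m - 5)*(m^2 - 5*m) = m*(m - 5)*(m - 5)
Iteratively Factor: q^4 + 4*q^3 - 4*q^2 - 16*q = (q + 2)*(q^3 + 2*q^2 - 8*q) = (q + 2)*(q + 4)*(q^2 - 2*q) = (q - 2)*(q + 2)*(q + 4)*(q)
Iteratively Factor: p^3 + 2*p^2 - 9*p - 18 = (p + 3)*(p^2 - p - 6) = (p - 3)*(p + 3)*(p + 2)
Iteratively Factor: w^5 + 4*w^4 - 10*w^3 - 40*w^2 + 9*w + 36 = (w - 1)*(w^4 + 5*w^3 - 5*w^2 - 45*w - 36) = (w - 1)*(w + 1)*(w^3 + 4*w^2 - 9*w - 36) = (w - 1)*(w + 1)*(w + 3)*(w^2 + w - 12) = (w - 1)*(w + 1)*(w + 3)*(w + 4)*(w - 3)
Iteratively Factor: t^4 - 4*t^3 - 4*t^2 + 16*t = (t - 4)*(t^3 - 4*t) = t*(t - 4)*(t^2 - 4) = t*(t - 4)*(t + 2)*(t - 2)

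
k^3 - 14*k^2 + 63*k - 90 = (k - 6)*(k - 5)*(k - 3)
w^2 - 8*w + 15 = (w - 5)*(w - 3)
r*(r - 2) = r^2 - 2*r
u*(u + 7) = u^2 + 7*u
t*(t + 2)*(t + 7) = t^3 + 9*t^2 + 14*t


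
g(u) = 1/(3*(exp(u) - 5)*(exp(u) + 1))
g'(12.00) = 0.00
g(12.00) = 0.00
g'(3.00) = 0.00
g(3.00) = 0.00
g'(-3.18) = 0.00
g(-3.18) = -0.06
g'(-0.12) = 0.01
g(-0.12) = -0.04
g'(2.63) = -0.01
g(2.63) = 0.00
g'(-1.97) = 0.01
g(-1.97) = -0.06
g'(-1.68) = 0.01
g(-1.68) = -0.06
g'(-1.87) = 0.01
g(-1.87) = -0.06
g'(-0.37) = 0.01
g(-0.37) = -0.05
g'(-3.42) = 0.00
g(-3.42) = -0.06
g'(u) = -exp(u)/(3*(exp(u) - 5)*(exp(u) + 1)^2) - exp(u)/(3*(exp(u) - 5)^2*(exp(u) + 1)) = 2*(2 - exp(u))*exp(u)/(3*(exp(4*u) - 8*exp(3*u) + 6*exp(2*u) + 40*exp(u) + 25))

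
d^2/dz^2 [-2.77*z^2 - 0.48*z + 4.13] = -5.54000000000000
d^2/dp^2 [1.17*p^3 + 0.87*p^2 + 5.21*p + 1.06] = 7.02*p + 1.74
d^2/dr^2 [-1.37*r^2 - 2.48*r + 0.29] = -2.74000000000000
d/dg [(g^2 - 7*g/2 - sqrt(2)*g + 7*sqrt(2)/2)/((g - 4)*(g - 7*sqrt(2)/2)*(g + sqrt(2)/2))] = (-4*g^4 + 8*sqrt(2)*g^3 + 28*g^3 - 94*g^2 - 52*sqrt(2)*g^2 + 112*sqrt(2)*g + 280*g - 532 - 7*sqrt(2))/(4*g^6 - 24*sqrt(2)*g^5 - 32*g^5 + 108*g^4 + 192*sqrt(2)*g^4 - 300*sqrt(2)*g^3 - 352*g^3 - 672*sqrt(2)*g^2 + 753*g^2 - 392*g + 1344*sqrt(2)*g + 784)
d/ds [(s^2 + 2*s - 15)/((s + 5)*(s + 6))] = 9/(s^2 + 12*s + 36)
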